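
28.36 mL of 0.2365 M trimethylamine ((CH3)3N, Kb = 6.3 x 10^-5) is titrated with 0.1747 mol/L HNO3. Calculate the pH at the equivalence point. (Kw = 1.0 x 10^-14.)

5.40

n((CH3)3N) = 0.2365 x 0.02836 = 0.006707 mol; V(HNO3) at equivalence = 0.006707/0.1747 = 0.03839 L.
At equivalence the base is fully converted to (CH3)3NH+; total volume = 0.06675 L, so [(CH3)3NH+] = 0.006707/0.06675 = 0.1005 M.
Ka((CH3)3NH+) = Kw/Kb = 1.0e-14 / 6.3 x 10^-5 = 1.59e-10.
[H^+] = sqrt(Ka x [(CH3)3NH+]) = sqrt(1.59e-10 x 0.1005) = 3.99e-6 M.
pH = -log(3.99e-6) = 5.40.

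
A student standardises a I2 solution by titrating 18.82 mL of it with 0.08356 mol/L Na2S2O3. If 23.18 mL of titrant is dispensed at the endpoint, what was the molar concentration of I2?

0.0515 M

n(Na2S2O3) = 0.08356 x 0.02318 = 0.001937 mol.
From the balanced equation, 2 mol Na2S2O3 reacts with 1 mol I2, so n(I2) = 0.001937 x 1/2 = 0.0009685 mol.
[I2] = 0.0009685 / 0.01882 L = 0.0515 M.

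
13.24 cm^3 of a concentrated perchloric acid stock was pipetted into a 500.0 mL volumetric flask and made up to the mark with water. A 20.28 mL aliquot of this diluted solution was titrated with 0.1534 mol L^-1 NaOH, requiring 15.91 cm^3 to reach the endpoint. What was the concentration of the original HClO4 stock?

4.54 M

n(NaOH) = 0.1534 x 0.01591 = 0.002441 mol.
n(HClO4) in the aliquot = 0.002441 mol.
[diluted HClO4] = 0.002441 / 0.02028 = 0.1203 M.
Dilution factor = 500.0/13.24 = 37.76, so [stock] = 0.1203 x 37.76 = 4.54 M.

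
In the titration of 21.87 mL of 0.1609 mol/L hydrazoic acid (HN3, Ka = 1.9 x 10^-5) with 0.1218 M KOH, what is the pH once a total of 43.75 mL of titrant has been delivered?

12.44

n(acid) = 0.1609 x 0.02187 = 0.003519 mol; n(KOH) added = 0.1218 x 0.04375 = 0.005329 mol.
Base is in excess by 0.005329 - 0.003519 = 0.001810 mol in a total volume of 0.06562 L.
[OH^-] = 0.001810/0.06562 = 0.02758 M, so pOH = 1.56 and pH = 14.00 - 1.56 = 12.44.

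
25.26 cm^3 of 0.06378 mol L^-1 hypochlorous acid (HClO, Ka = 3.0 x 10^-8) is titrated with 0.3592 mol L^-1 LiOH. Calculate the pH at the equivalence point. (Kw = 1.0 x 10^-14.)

10.13

n(HClO) = 0.06378 x 0.02526 = 0.001611 mol; V(LiOH) at equivalence = 0.001611/0.3592 = 0.004485 L.
At equivalence all the acid is converted to ClO-; total volume = 0.02526 + 0.004485 = 0.02975 L, so [ClO-] = 0.001611/0.02975 = 0.05416 M.
Kb = Kw/Ka = 1.0e-14 / 3.0 x 10^-8 = 3.33e-7.
[OH^-] = sqrt(Kb x [ClO-]) = sqrt(3.33e-7 x 0.05416) = 0.000134 M.
pOH = 3.87, so pH = 14.00 - 3.87 = 10.13.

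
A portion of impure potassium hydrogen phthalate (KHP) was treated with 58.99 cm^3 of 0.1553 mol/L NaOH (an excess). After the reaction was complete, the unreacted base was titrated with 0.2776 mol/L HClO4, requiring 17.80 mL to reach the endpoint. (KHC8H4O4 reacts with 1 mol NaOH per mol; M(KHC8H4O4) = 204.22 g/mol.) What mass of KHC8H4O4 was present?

Total n(NaOH) added = 0.1553 x 0.05899 = 0.009161 mol.
n(HClO4) used = 0.2776 x 0.01780 = 0.004941 mol, which equals the excess n(NaOH).
So n(NaOH) consumed by the sample = 0.009161 - 0.004941 = 0.004220 mol.
n(KHC8H4O4) = 0.004220 / 1 = 0.004220 mol.
mass = 0.004220 mol x 204.22 g/mol = 0.862 g.

0.862 g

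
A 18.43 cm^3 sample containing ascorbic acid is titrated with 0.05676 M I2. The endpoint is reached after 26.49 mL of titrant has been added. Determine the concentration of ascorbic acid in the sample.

n(I2) = 0.05676 x 0.02649 = 0.001504 mol.
From the balanced equation, 1 mol I2 reacts with 1 mol ascorbic acid, so n(ascorbic acid) = 0.001504 x 1/1 = 0.001504 mol.
[ascorbic acid] = 0.001504 / 0.01843 L = 0.0816 M.

0.0816 M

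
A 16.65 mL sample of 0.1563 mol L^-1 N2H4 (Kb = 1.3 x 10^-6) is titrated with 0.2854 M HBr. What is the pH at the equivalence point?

4.55

n(N2H4) = 0.1563 x 0.01665 = 0.002602 mol; V(HBr) at equivalence = 0.002602/0.2854 = 0.009118 L.
At equivalence the base is fully converted to N2H5+; total volume = 0.02577 L, so [N2H5+] = 0.002602/0.02577 = 0.1010 M.
Ka(N2H5+) = Kw/Kb = 1.0e-14 / 1.3 x 10^-6 = 7.69e-9.
[H^+] = sqrt(Ka x [N2H5+]) = sqrt(7.69e-9 x 0.1010) = 2.79e-5 M.
pH = -log(2.79e-5) = 4.55.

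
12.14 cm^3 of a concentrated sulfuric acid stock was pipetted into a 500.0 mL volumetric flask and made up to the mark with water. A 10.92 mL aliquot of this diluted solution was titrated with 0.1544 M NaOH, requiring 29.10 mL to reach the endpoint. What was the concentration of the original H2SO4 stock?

8.47 M

n(NaOH) = 0.1544 x 0.02910 = 0.004493 mol.
n(H2SO4) in the aliquot = 0.004493 x 1/2 = 0.002247 mol.
[diluted H2SO4] = 0.002247 / 0.01092 = 0.2057 M.
Dilution factor = 500.0/12.14 = 41.19, so [stock] = 0.2057 x 41.19 = 8.47 M.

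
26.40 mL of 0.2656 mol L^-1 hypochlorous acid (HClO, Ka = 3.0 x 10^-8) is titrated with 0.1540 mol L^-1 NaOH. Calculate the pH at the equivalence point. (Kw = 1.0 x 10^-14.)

10.26

n(HClO) = 0.2656 x 0.02640 = 0.007012 mol; V(NaOH) at equivalence = 0.007012/0.1540 = 0.04553 L.
At equivalence all the acid is converted to ClO-; total volume = 0.02640 + 0.04553 = 0.07193 L, so [ClO-] = 0.007012/0.07193 = 0.09748 M.
Kb = Kw/Ka = 1.0e-14 / 3.0 x 10^-8 = 3.33e-7.
[OH^-] = sqrt(Kb x [ClO-]) = sqrt(3.33e-7 x 0.09748) = 0.000180 M.
pOH = 3.74, so pH = 14.00 - 3.74 = 10.26.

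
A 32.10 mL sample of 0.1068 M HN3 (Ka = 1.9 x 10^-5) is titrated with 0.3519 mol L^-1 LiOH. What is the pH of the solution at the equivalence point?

8.82

n(HN3) = 0.1068 x 0.03210 = 0.003428 mol; V(LiOH) at equivalence = 0.003428/0.3519 = 0.009742 L.
At equivalence all the acid is converted to N3-; total volume = 0.03210 + 0.009742 = 0.04184 L, so [N3-] = 0.003428/0.04184 = 0.08193 M.
Kb = Kw/Ka = 1.0e-14 / 1.9 x 10^-5 = 5.26e-10.
[OH^-] = sqrt(Kb x [N3-]) = sqrt(5.26e-10 x 0.08193) = 6.57e-6 M.
pOH = 5.18, so pH = 14.00 - 5.18 = 8.82.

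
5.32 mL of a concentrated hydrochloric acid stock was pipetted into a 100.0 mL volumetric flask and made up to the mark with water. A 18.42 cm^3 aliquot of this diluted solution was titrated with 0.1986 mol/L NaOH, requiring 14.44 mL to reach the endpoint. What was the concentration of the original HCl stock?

n(NaOH) = 0.1986 x 0.01444 = 0.002868 mol.
n(HCl) in the aliquot = 0.002868 mol.
[diluted HCl] = 0.002868 / 0.01842 = 0.1557 M.
Dilution factor = 100.0/5.320 = 18.80, so [stock] = 0.1557 x 18.80 = 2.93 M.

2.93 M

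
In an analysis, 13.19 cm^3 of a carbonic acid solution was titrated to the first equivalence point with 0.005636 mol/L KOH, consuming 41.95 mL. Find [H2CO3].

0.0179 M

n(KOH) = 0.005636 x 0.04195 = 0.0002364 mol.
At the first equivalence point, 1 mol OH^- react per mol H2CO3, so n(H2CO3) = 0.0002364 / 1 = 0.0002364 mol.
[H2CO3] = 0.0002364 / 0.01319 L = 0.0179 M.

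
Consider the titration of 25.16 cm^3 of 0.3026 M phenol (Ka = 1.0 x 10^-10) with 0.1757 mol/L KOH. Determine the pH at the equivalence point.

n(C6H5OH) = 0.3026 x 0.02516 = 0.007613 mol; V(KOH) at equivalence = 0.007613/0.1757 = 0.04333 L.
At equivalence all the acid is converted to C6H5O-; total volume = 0.02516 + 0.04333 = 0.06849 L, so [C6H5O-] = 0.007613/0.06849 = 0.1112 M.
Kb = Kw/Ka = 1.0e-14 / 1.0 x 10^-10 = 0.000100.
[OH^-] = sqrt(Kb x [C6H5O-]) = sqrt(0.000100 x 0.1112) = 0.00333 M.
pOH = 2.48, so pH = 14.00 - 2.48 = 11.52.

11.52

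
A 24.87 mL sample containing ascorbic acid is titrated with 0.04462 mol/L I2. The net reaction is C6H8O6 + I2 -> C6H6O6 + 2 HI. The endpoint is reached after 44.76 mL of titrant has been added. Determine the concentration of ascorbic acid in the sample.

0.0803 M

n(I2) = 0.04462 x 0.04476 = 0.001997 mol.
From the balanced equation, 1 mol I2 reacts with 1 mol ascorbic acid, so n(ascorbic acid) = 0.001997 x 1/1 = 0.001997 mol.
[ascorbic acid] = 0.001997 / 0.02487 L = 0.0803 M.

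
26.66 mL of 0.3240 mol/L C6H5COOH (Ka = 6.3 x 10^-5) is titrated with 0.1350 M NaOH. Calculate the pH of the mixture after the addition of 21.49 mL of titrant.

3.90

Initial n(C6H5COOH) = 0.3240 x 0.02666 = 0.008638 mol.
n(NaOH) added = 0.1350 x 0.02149 = 0.002901 mol, converting that many moles of C6H5COOH to C6H5COO-.
Remaining n(C6H5COOH) = 0.005737 mol; n(C6H5COO-) = 0.002901 mol.
By Henderson-Hasselbalch, pH = pKa + log([A^-]/[HA]) = 4.20 + log(0.002901/0.005737) = 4.20 + (-0.30) = 3.90.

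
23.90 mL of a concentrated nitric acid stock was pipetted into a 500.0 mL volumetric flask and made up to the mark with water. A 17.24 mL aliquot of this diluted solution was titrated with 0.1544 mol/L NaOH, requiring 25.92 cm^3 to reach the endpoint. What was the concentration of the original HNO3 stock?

4.86 M

n(NaOH) = 0.1544 x 0.02592 = 0.004002 mol.
n(HNO3) in the aliquot = 0.004002 mol.
[diluted HNO3] = 0.004002 / 0.01724 = 0.2321 M.
Dilution factor = 500.0/23.90 = 20.92, so [stock] = 0.2321 x 20.92 = 4.86 M.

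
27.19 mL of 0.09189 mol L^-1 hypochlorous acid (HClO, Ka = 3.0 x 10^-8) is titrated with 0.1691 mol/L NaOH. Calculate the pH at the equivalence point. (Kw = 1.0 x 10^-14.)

10.15

n(HClO) = 0.09189 x 0.02719 = 0.002498 mol; V(NaOH) at equivalence = 0.002498/0.1691 = 0.01478 L.
At equivalence all the acid is converted to ClO-; total volume = 0.02719 + 0.01478 = 0.04197 L, so [ClO-] = 0.002498/0.04197 = 0.05954 M.
Kb = Kw/Ka = 1.0e-14 / 3.0 x 10^-8 = 3.33e-7.
[OH^-] = sqrt(Kb x [ClO-]) = sqrt(3.33e-7 x 0.05954) = 0.000141 M.
pOH = 3.85, so pH = 14.00 - 3.85 = 10.15.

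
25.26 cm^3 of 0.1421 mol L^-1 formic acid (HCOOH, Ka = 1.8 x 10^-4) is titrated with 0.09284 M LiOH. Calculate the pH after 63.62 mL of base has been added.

12.42

n(acid) = 0.1421 x 0.02526 = 0.003589 mol; n(LiOH) added = 0.09284 x 0.06362 = 0.005906 mol.
Base is in excess by 0.005906 - 0.003589 = 0.002317 mol in a total volume of 0.08888 L.
[OH^-] = 0.002317/0.08888 = 0.02607 M, so pOH = 1.58 and pH = 14.00 - 1.58 = 12.42.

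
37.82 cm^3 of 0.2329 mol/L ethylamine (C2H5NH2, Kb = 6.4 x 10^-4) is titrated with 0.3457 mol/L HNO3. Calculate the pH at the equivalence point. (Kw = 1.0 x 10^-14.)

5.83

n(C2H5NH2) = 0.2329 x 0.03782 = 0.008808 mol; V(HNO3) at equivalence = 0.008808/0.3457 = 0.02548 L.
At equivalence the base is fully converted to C2H5NH3+; total volume = 0.06330 L, so [C2H5NH3+] = 0.008808/0.06330 = 0.1392 M.
Ka(C2H5NH3+) = Kw/Kb = 1.0e-14 / 6.4 x 10^-4 = 1.56e-11.
[H^+] = sqrt(Ka x [C2H5NH3+]) = sqrt(1.56e-11 x 0.1392) = 1.47e-6 M.
pH = -log(1.47e-6) = 5.83.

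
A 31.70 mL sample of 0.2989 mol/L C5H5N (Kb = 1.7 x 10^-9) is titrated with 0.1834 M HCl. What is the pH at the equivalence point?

n(C5H5N) = 0.2989 x 0.03170 = 0.009475 mol; V(HCl) at equivalence = 0.009475/0.1834 = 0.05166 L.
At equivalence the base is fully converted to C5H5NH+; total volume = 0.08336 L, so [C5H5NH+] = 0.009475/0.08336 = 0.1137 M.
Ka(C5H5NH+) = Kw/Kb = 1.0e-14 / 1.7 x 10^-9 = 5.88e-6.
[H^+] = sqrt(Ka x [C5H5NH+]) = sqrt(5.88e-6 x 0.1137) = 0.000818 M.
pH = -log(0.000818) = 3.09.

3.09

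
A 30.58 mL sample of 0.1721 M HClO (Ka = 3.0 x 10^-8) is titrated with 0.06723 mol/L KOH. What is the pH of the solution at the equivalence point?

n(HClO) = 0.1721 x 0.03058 = 0.005263 mol; V(KOH) at equivalence = 0.005263/0.06723 = 0.07828 L.
At equivalence all the acid is converted to ClO-; total volume = 0.03058 + 0.07828 = 0.1089 L, so [ClO-] = 0.005263/0.1089 = 0.04834 M.
Kb = Kw/Ka = 1.0e-14 / 3.0 x 10^-8 = 3.33e-7.
[OH^-] = sqrt(Kb x [ClO-]) = sqrt(3.33e-7 x 0.04834) = 0.000127 M.
pOH = 3.90, so pH = 14.00 - 3.90 = 10.10.

10.10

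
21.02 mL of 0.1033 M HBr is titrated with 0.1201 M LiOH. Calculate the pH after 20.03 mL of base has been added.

11.76

n(acid) = 0.1033 x 0.02102 = 0.002171 mol; n(LiOH) added = 0.1201 x 0.02003 = 0.002406 mol.
Base is in excess by 0.002406 - 0.002171 = 0.0002342 mol in a total volume of 0.04105 L.
[OH^-] = 0.0002342/0.04105 = 0.005706 M, so pOH = 2.24 and pH = 14.00 - 2.24 = 11.76.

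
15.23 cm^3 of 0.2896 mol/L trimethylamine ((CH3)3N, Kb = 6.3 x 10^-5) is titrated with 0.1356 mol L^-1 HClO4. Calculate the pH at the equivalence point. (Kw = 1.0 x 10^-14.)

n((CH3)3N) = 0.2896 x 0.01523 = 0.004411 mol; V(HClO4) at equivalence = 0.004411/0.1356 = 0.03253 L.
At equivalence the base is fully converted to (CH3)3NH+; total volume = 0.04776 L, so [(CH3)3NH+] = 0.004411/0.04776 = 0.09236 M.
Ka((CH3)3NH+) = Kw/Kb = 1.0e-14 / 6.3 x 10^-5 = 1.59e-10.
[H^+] = sqrt(Ka x [(CH3)3NH+]) = sqrt(1.59e-10 x 0.09236) = 3.83e-6 M.
pH = -log(3.83e-6) = 5.42.

5.42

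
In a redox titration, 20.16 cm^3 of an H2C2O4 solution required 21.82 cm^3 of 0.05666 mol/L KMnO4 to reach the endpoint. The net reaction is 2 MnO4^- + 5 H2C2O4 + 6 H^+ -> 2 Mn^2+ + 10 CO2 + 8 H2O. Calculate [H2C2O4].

n(KMnO4) = 0.05666 x 0.02182 = 0.001236 mol.
From the balanced equation, 2 mol KMnO4 reacts with 5 mol H2C2O4, so n(H2C2O4) = 0.001236 x 5/2 = 0.003091 mol.
[H2C2O4] = 0.003091 / 0.02016 L = 0.153 M.

0.153 M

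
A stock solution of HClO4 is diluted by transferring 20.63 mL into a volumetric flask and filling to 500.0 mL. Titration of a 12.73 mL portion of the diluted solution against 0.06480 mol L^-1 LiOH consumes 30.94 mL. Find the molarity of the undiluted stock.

3.82 M

n(LiOH) = 0.06480 x 0.03094 = 0.002005 mol.
n(HClO4) in the aliquot = 0.002005 mol.
[diluted HClO4] = 0.002005 / 0.01273 = 0.1575 M.
Dilution factor = 500.0/20.63 = 24.24, so [stock] = 0.1575 x 24.24 = 3.82 M.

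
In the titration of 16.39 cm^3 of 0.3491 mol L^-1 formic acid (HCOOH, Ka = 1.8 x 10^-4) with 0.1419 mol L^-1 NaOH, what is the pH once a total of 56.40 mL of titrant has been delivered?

n(acid) = 0.3491 x 0.01639 = 0.005722 mol; n(NaOH) added = 0.1419 x 0.05640 = 0.008003 mol.
Base is in excess by 0.008003 - 0.005722 = 0.002281 mol in a total volume of 0.07279 L.
[OH^-] = 0.002281/0.07279 = 0.03134 M, so pOH = 1.50 and pH = 14.00 - 1.50 = 12.50.

12.50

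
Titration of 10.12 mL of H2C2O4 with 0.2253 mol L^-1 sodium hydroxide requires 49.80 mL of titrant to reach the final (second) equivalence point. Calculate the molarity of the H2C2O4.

n(NaOH) = 0.2253 x 0.04980 = 0.01122 mol.
At the final (second) equivalence point, 2 mol OH^- react per mol H2C2O4, so n(H2C2O4) = 0.01122 / 2 = 0.005610 mol.
[H2C2O4] = 0.005610 / 0.01012 L = 0.554 M.

0.554 M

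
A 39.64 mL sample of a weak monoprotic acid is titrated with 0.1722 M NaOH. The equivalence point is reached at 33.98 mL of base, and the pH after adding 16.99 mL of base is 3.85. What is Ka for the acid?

16.99 mL is half of the equivalence volume, so this is the half-equivalence point where [HA] = [A^-].
At half-equivalence pH = pKa, so pKa = 3.85.
Ka = 10^(-3.85) = 1.4 x 10^-4.

1.4 x 10^-4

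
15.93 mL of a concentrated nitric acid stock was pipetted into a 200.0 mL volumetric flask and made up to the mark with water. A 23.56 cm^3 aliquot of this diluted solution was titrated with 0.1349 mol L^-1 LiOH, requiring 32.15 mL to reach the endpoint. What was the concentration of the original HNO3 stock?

2.31 M

n(LiOH) = 0.1349 x 0.03215 = 0.004337 mol.
n(HNO3) in the aliquot = 0.004337 mol.
[diluted HNO3] = 0.004337 / 0.02356 = 0.1841 M.
Dilution factor = 200.0/15.93 = 12.55, so [stock] = 0.1841 x 12.55 = 2.31 M.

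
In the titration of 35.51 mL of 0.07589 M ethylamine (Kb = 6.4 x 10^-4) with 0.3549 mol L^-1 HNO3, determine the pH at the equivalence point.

n(C2H5NH2) = 0.07589 x 0.03551 = 0.002695 mol; V(HNO3) at equivalence = 0.002695/0.3549 = 0.007593 L.
At equivalence the base is fully converted to C2H5NH3+; total volume = 0.04310 L, so [C2H5NH3+] = 0.002695/0.04310 = 0.06252 M.
Ka(C2H5NH3+) = Kw/Kb = 1.0e-14 / 6.4 x 10^-4 = 1.56e-11.
[H^+] = sqrt(Ka x [C2H5NH3+]) = sqrt(1.56e-11 x 0.06252) = 9.88e-7 M.
pH = -log(9.88e-7) = 6.01.

6.01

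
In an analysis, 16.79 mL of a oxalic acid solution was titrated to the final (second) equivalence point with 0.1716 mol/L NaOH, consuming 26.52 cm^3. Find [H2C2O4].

0.136 M

n(NaOH) = 0.1716 x 0.02652 = 0.004551 mol.
At the final (second) equivalence point, 2 mol OH^- react per mol H2C2O4, so n(H2C2O4) = 0.004551 / 2 = 0.002275 mol.
[H2C2O4] = 0.002275 / 0.01679 L = 0.136 M.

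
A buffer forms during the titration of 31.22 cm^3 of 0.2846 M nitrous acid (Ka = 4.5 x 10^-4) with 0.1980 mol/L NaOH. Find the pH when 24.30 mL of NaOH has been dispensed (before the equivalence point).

Initial n(HNO2) = 0.2846 x 0.03122 = 0.008885 mol.
n(NaOH) added = 0.1980 x 0.02430 = 0.004811 mol, converting that many moles of HNO2 to NO2-.
Remaining n(HNO2) = 0.004074 mol; n(NO2-) = 0.004811 mol.
By Henderson-Hasselbalch, pH = pKa + log([A^-]/[HA]) = 3.35 + log(0.004811/0.004074) = 3.35 + (+0.07) = 3.42.

3.42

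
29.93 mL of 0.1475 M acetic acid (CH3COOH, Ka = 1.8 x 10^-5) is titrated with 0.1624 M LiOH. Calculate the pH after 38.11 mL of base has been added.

12.42

n(acid) = 0.1475 x 0.02993 = 0.004415 mol; n(LiOH) added = 0.1624 x 0.03811 = 0.006189 mol.
Base is in excess by 0.006189 - 0.004415 = 0.001774 mol in a total volume of 0.06804 L.
[OH^-] = 0.001774/0.06804 = 0.02608 M, so pOH = 1.58 and pH = 14.00 - 1.58 = 12.42.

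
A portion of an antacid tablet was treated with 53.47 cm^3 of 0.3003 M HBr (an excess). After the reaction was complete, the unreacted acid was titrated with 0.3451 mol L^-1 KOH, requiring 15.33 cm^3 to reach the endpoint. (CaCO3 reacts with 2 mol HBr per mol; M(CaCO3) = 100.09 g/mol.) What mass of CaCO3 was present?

Total n(HBr) added = 0.3003 x 0.05347 = 0.01606 mol.
n(KOH) used = 0.3451 x 0.01533 = 0.005290 mol, which equals the excess n(HBr).
So n(HBr) consumed by the sample = 0.01606 - 0.005290 = 0.01077 mol.
n(CaCO3) = 0.01077 / 2 = 0.005383 mol.
mass = 0.005383 mol x 100.09 g/mol = 0.539 g.

0.539 g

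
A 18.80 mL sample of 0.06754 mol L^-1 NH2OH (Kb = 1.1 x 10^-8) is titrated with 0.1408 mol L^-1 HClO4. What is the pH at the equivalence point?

n(NH2OH) = 0.06754 x 0.01880 = 0.001270 mol; V(HClO4) at equivalence = 0.001270/0.1408 = 0.009018 L.
At equivalence the base is fully converted to NH3OH+; total volume = 0.02782 L, so [NH3OH+] = 0.001270/0.02782 = 0.04564 M.
Ka(NH3OH+) = Kw/Kb = 1.0e-14 / 1.1 x 10^-8 = 9.09e-7.
[H^+] = sqrt(Ka x [NH3OH+]) = sqrt(9.09e-7 x 0.04564) = 0.000204 M.
pH = -log(0.000204) = 3.69.

3.69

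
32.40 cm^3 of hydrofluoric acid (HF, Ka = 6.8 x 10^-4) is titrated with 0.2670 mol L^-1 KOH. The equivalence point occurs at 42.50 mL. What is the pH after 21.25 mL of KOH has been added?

21.25 mL is exactly half the equivalence volume (42.50/2), i.e. the half-equivalence point.
There, n(HA) = n(A^-), so pH = pKa = -log(6.8 x 10^-4) = 3.17.

3.17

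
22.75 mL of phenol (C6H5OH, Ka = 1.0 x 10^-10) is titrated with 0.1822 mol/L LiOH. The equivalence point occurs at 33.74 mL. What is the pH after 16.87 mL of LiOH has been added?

16.87 mL is exactly half the equivalence volume (33.74/2), i.e. the half-equivalence point.
There, n(HA) = n(A^-), so pH = pKa = -log(1.0 x 10^-10) = 10.00.

10.00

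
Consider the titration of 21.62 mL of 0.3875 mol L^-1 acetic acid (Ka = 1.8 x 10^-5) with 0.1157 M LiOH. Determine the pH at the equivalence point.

n(CH3COOH) = 0.3875 x 0.02162 = 0.008378 mol; V(LiOH) at equivalence = 0.008378/0.1157 = 0.07241 L.
At equivalence all the acid is converted to CH3COO-; total volume = 0.02162 + 0.07241 = 0.09403 L, so [CH3COO-] = 0.008378/0.09403 = 0.08910 M.
Kb = Kw/Ka = 1.0e-14 / 1.8 x 10^-5 = 5.56e-10.
[OH^-] = sqrt(Kb x [CH3COO-]) = sqrt(5.56e-10 x 0.08910) = 7.04e-6 M.
pOH = 5.15, so pH = 14.00 - 5.15 = 8.85.

8.85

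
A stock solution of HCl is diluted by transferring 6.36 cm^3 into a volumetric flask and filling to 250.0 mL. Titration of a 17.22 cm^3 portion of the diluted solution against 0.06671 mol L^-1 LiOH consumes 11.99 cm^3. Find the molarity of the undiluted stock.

1.83 M

n(LiOH) = 0.06671 x 0.01199 = 0.0007999 mol.
n(HCl) in the aliquot = 0.0007999 mol.
[diluted HCl] = 0.0007999 / 0.01722 = 0.04645 M.
Dilution factor = 250.0/6.360 = 39.31, so [stock] = 0.04645 x 39.31 = 1.83 M.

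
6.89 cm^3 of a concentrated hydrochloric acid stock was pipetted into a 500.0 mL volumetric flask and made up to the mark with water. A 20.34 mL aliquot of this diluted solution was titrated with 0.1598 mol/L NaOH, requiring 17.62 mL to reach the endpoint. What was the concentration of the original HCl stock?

10.0 M

n(NaOH) = 0.1598 x 0.01762 = 0.002816 mol.
n(HCl) in the aliquot = 0.002816 mol.
[diluted HCl] = 0.002816 / 0.02034 = 0.1384 M.
Dilution factor = 500.0/6.890 = 72.57, so [stock] = 0.1384 x 72.57 = 10.0 M.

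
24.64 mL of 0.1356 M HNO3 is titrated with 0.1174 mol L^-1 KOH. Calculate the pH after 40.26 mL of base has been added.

12.33

n(acid) = 0.1356 x 0.02464 = 0.003341 mol; n(KOH) added = 0.1174 x 0.04026 = 0.004727 mol.
Base is in excess by 0.004727 - 0.003341 = 0.001385 mol in a total volume of 0.06490 L.
[OH^-] = 0.001385/0.06490 = 0.02135 M, so pOH = 1.67 and pH = 14.00 - 1.67 = 12.33.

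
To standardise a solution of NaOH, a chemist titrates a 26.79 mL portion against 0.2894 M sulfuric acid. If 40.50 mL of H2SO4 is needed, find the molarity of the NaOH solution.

n(H2SO4) delivered = 0.2894 x 0.04050 = 0.01172 mol.
The reaction is 2 NaOH + 1 H2SO4, so n(NaOH) = 0.01172 x 2/1 = 0.02344 mol.
[NaOH] = 0.02344 mol / 0.02679 L = 0.875 M.

0.875 M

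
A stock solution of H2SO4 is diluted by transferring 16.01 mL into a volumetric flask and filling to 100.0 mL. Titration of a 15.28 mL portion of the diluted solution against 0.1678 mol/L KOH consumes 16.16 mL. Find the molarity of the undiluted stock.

n(KOH) = 0.1678 x 0.01616 = 0.002712 mol.
n(H2SO4) in the aliquot = 0.002712 x 1/2 = 0.001356 mol.
[diluted H2SO4] = 0.001356 / 0.01528 = 0.08873 M.
Dilution factor = 100.0/16.01 = 6.246, so [stock] = 0.08873 x 6.246 = 0.554 M.

0.554 M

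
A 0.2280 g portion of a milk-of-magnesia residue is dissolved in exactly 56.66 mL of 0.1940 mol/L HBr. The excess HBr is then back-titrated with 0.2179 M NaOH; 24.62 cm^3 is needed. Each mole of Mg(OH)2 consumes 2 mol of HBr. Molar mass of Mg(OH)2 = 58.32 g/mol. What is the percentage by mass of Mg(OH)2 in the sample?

72.0%

Total n(HBr) added = 0.1940 x 0.05666 = 0.01099 mol.
n(NaOH) used = 0.2179 x 0.02462 = 0.005365 mol, which equals the excess n(HBr).
So n(HBr) consumed by the sample = 0.01099 - 0.005365 = 0.005627 mol.
n(Mg(OH)2) = 0.005627 / 2 = 0.002814 mol.
mass Mg(OH)2 = 0.002814 x 58.32 = 0.1641 g, so %Mg(OH)2 = 0.1641/0.2280 x 100 = 72.0%.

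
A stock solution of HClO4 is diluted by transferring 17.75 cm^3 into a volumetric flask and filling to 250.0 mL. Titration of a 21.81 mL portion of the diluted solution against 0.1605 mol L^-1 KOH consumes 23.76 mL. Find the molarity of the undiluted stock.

n(KOH) = 0.1605 x 0.02376 = 0.003813 mol.
n(HClO4) in the aliquot = 0.003813 mol.
[diluted HClO4] = 0.003813 / 0.02181 = 0.1749 M.
Dilution factor = 250.0/17.75 = 14.08, so [stock] = 0.1749 x 14.08 = 2.46 M.

2.46 M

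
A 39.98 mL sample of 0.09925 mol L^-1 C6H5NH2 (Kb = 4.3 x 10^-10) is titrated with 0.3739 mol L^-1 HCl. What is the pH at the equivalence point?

2.87

n(C6H5NH2) = 0.09925 x 0.03998 = 0.003968 mol; V(HCl) at equivalence = 0.003968/0.3739 = 0.01061 L.
At equivalence the base is fully converted to C6H5NH3+; total volume = 0.05059 L, so [C6H5NH3+] = 0.003968/0.05059 = 0.07843 M.
Ka(C6H5NH3+) = Kw/Kb = 1.0e-14 / 4.3 x 10^-10 = 2.33e-5.
[H^+] = sqrt(Ka x [C6H5NH3+]) = sqrt(2.33e-5 x 0.07843) = 0.00135 M.
pH = -log(0.00135) = 2.87.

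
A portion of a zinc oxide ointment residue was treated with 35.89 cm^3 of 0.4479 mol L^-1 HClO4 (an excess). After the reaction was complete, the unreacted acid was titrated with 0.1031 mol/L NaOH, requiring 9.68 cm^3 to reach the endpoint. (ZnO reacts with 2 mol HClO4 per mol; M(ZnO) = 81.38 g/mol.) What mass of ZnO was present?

0.613 g

Total n(HClO4) added = 0.4479 x 0.03589 = 0.01608 mol.
n(NaOH) used = 0.1031 x 0.009680 = 0.0009980 mol, which equals the excess n(HClO4).
So n(HClO4) consumed by the sample = 0.01608 - 0.0009980 = 0.01508 mol.
n(ZnO) = 0.01508 / 2 = 0.007539 mol.
mass = 0.007539 mol x 81.38 g/mol = 0.613 g.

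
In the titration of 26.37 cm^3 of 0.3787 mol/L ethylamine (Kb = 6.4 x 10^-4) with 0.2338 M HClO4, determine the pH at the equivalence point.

5.82

n(C2H5NH2) = 0.3787 x 0.02637 = 0.009986 mol; V(HClO4) at equivalence = 0.009986/0.2338 = 0.04271 L.
At equivalence the base is fully converted to C2H5NH3+; total volume = 0.06908 L, so [C2H5NH3+] = 0.009986/0.06908 = 0.1446 M.
Ka(C2H5NH3+) = Kw/Kb = 1.0e-14 / 6.4 x 10^-4 = 1.56e-11.
[H^+] = sqrt(Ka x [C2H5NH3+]) = sqrt(1.56e-11 x 0.1446) = 1.50e-6 M.
pH = -log(1.50e-6) = 5.82.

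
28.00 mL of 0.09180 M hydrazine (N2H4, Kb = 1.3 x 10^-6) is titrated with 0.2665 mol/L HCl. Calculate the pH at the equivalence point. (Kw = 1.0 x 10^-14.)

n(N2H4) = 0.09180 x 0.02800 = 0.002570 mol; V(HCl) at equivalence = 0.002570/0.2665 = 0.009645 L.
At equivalence the base is fully converted to N2H5+; total volume = 0.03765 L, so [N2H5+] = 0.002570/0.03765 = 0.06828 M.
Ka(N2H5+) = Kw/Kb = 1.0e-14 / 1.3 x 10^-6 = 7.69e-9.
[H^+] = sqrt(Ka x [N2H5+]) = sqrt(7.69e-9 x 0.06828) = 2.29e-5 M.
pH = -log(2.29e-5) = 4.64.

4.64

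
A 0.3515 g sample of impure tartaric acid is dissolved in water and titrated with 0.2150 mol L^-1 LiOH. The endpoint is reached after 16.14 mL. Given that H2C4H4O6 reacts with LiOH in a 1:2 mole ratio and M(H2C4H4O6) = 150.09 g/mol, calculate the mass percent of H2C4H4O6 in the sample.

74.1%

n(LiOH) = 0.2150 x 0.01614 = 0.003470 mol.
n(H2C4H4O6) = 0.003470 / 2 = 0.001735 mol.
mass of H2C4H4O6 = 0.001735 x 150.09 = 0.2604 g.
% purity = 0.2604 / 0.3515 x 100 = 74.1%.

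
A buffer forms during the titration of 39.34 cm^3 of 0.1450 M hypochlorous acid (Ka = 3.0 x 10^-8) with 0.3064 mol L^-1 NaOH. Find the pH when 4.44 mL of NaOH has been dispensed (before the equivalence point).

7.02

Initial n(HClO) = 0.1450 x 0.03934 = 0.005704 mol.
n(NaOH) added = 0.3064 x 0.004440 = 0.001360 mol, converting that many moles of HClO to ClO-.
Remaining n(HClO) = 0.004344 mol; n(ClO-) = 0.001360 mol.
By Henderson-Hasselbalch, pH = pKa + log([A^-]/[HA]) = 7.52 + log(0.001360/0.004344) = 7.52 + (-0.50) = 7.02.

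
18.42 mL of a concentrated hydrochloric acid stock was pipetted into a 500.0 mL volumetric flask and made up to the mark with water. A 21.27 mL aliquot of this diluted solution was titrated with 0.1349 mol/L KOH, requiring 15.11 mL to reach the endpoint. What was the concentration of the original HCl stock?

n(KOH) = 0.1349 x 0.01511 = 0.002038 mol.
n(HCl) in the aliquot = 0.002038 mol.
[diluted HCl] = 0.002038 / 0.02127 = 0.09583 M.
Dilution factor = 500.0/18.42 = 27.14, so [stock] = 0.09583 x 27.14 = 2.60 M.

2.60 M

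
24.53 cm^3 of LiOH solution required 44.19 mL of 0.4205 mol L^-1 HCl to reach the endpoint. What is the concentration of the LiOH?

0.758 M

n(HCl) delivered = 0.4205 x 0.04419 = 0.01858 mol.
For a 1:1 reaction, n(LiOH) = 0.01858 mol.
[LiOH] = 0.01858 mol / 0.02453 L = 0.758 M.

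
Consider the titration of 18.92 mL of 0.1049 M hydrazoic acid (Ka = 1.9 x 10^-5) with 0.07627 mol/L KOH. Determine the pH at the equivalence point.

n(HN3) = 0.1049 x 0.01892 = 0.001985 mol; V(KOH) at equivalence = 0.001985/0.07627 = 0.02602 L.
At equivalence all the acid is converted to N3-; total volume = 0.01892 + 0.02602 = 0.04494 L, so [N3-] = 0.001985/0.04494 = 0.04416 M.
Kb = Kw/Ka = 1.0e-14 / 1.9 x 10^-5 = 5.26e-10.
[OH^-] = sqrt(Kb x [N3-]) = sqrt(5.26e-10 x 0.04416) = 4.82e-6 M.
pOH = 5.32, so pH = 14.00 - 5.32 = 8.68.

8.68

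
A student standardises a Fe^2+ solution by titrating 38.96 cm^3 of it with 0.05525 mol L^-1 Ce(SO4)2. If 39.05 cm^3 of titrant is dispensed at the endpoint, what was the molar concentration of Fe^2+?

n(Ce(SO4)2) = 0.05525 x 0.03905 = 0.002158 mol.
From the balanced equation, 1 mol Ce(SO4)2 reacts with 1 mol Fe^2+, so n(Fe^2+) = 0.002158 x 1/1 = 0.002158 mol.
[Fe^2+] = 0.002158 / 0.03896 L = 0.0554 M.

0.0554 M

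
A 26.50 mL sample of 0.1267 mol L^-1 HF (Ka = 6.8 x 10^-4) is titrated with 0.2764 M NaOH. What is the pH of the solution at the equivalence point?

n(HF) = 0.1267 x 0.02650 = 0.003358 mol; V(NaOH) at equivalence = 0.003358/0.2764 = 0.01215 L.
At equivalence all the acid is converted to F-; total volume = 0.02650 + 0.01215 = 0.03865 L, so [F-] = 0.003358/0.03865 = 0.08688 M.
Kb = Kw/Ka = 1.0e-14 / 6.8 x 10^-4 = 1.47e-11.
[OH^-] = sqrt(Kb x [F-]) = sqrt(1.47e-11 x 0.08688) = 1.13e-6 M.
pOH = 5.95, so pH = 14.00 - 5.95 = 8.05.

8.05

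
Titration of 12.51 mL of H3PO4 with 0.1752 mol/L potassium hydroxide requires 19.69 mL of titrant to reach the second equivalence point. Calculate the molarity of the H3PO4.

n(KOH) = 0.1752 x 0.01969 = 0.003450 mol.
At the second equivalence point, 2 mol OH^- react per mol H3PO4, so n(H3PO4) = 0.003450 / 2 = 0.001725 mol.
[H3PO4] = 0.001725 / 0.01251 L = 0.138 M.

0.138 M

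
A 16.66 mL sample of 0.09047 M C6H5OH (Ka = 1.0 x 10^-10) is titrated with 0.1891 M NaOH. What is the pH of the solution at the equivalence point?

11.39

n(C6H5OH) = 0.09047 x 0.01666 = 0.001507 mol; V(NaOH) at equivalence = 0.001507/0.1891 = 0.007971 L.
At equivalence all the acid is converted to C6H5O-; total volume = 0.01666 + 0.007971 = 0.02463 L, so [C6H5O-] = 0.001507/0.02463 = 0.06119 M.
Kb = Kw/Ka = 1.0e-14 / 1.0 x 10^-10 = 0.000100.
[OH^-] = sqrt(Kb x [C6H5O-]) = sqrt(0.000100 x 0.06119) = 0.00247 M.
pOH = 2.61, so pH = 14.00 - 2.61 = 11.39.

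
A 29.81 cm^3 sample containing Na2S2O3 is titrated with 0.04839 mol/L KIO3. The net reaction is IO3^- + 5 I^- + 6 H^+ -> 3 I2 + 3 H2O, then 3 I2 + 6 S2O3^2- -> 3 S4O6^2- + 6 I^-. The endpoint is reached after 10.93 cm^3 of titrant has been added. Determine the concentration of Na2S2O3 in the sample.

0.106 M

n(KIO3) = 0.04839 x 0.01093 = 0.0005289 mol.
From the balanced equation, 1 mol KIO3 reacts with 6 mol Na2S2O3, so n(Na2S2O3) = 0.0005289 x 6/1 = 0.003173 mol.
[Na2S2O3] = 0.003173 / 0.02981 L = 0.106 M.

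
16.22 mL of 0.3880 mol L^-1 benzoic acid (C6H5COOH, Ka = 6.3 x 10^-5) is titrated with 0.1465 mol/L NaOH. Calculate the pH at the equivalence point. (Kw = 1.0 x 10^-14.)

n(C6H5COOH) = 0.3880 x 0.01622 = 0.006293 mol; V(NaOH) at equivalence = 0.006293/0.1465 = 0.04296 L.
At equivalence all the acid is converted to C6H5COO-; total volume = 0.01622 + 0.04296 = 0.05918 L, so [C6H5COO-] = 0.006293/0.05918 = 0.1063 M.
Kb = Kw/Ka = 1.0e-14 / 6.3 x 10^-5 = 1.59e-10.
[OH^-] = sqrt(Kb x [C6H5COO-]) = sqrt(1.59e-10 x 0.1063) = 4.11e-6 M.
pOH = 5.39, so pH = 14.00 - 5.39 = 8.61.

8.61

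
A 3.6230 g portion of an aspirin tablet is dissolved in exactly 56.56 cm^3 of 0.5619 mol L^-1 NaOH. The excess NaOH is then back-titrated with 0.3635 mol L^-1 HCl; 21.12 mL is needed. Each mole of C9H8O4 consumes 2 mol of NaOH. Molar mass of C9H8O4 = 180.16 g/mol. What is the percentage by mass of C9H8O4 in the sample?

Total n(NaOH) added = 0.5619 x 0.05656 = 0.03178 mol.
n(HCl) used = 0.3635 x 0.02112 = 0.007677 mol, which equals the excess n(NaOH).
So n(NaOH) consumed by the sample = 0.03178 - 0.007677 = 0.02410 mol.
n(C9H8O4) = 0.02410 / 2 = 0.01205 mol.
mass C9H8O4 = 0.01205 x 180.16 = 2.171 g, so %C9H8O4 = 2.171/3.6230 x 100 = 59.9%.

59.9%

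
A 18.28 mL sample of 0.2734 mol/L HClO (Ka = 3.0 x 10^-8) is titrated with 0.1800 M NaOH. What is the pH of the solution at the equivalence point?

n(HClO) = 0.2734 x 0.01828 = 0.004998 mol; V(NaOH) at equivalence = 0.004998/0.1800 = 0.02777 L.
At equivalence all the acid is converted to ClO-; total volume = 0.01828 + 0.02777 = 0.04605 L, so [ClO-] = 0.004998/0.04605 = 0.1085 M.
Kb = Kw/Ka = 1.0e-14 / 3.0 x 10^-8 = 3.33e-7.
[OH^-] = sqrt(Kb x [ClO-]) = sqrt(3.33e-7 x 0.1085) = 0.000190 M.
pOH = 3.72, so pH = 14.00 - 3.72 = 10.28.

10.28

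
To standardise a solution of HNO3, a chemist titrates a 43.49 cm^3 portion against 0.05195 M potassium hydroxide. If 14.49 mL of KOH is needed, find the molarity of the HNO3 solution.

n(KOH) delivered = 0.05195 x 0.01449 = 0.0007528 mol.
For a 1:1 reaction, n(HNO3) = 0.0007528 mol.
[HNO3] = 0.0007528 mol / 0.04349 L = 0.0173 M.

0.0173 M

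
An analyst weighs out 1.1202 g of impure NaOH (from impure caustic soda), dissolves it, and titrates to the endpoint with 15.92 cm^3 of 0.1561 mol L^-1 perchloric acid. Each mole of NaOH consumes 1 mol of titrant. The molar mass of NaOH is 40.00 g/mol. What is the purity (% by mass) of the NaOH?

n(HClO4) = 0.1561 x 0.01592 = 0.002485 mol.
n(NaOH) = 0.002485 / 1 = 0.002485 mol.
mass of NaOH = 0.002485 x 40.00 = 0.09940 g.
% purity = 0.09940 / 1.1202 x 100 = 8.87%.

8.87%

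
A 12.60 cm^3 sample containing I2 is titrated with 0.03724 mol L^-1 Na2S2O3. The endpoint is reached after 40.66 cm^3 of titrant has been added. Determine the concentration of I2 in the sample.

0.0601 M

n(Na2S2O3) = 0.03724 x 0.04066 = 0.001514 mol.
From the balanced equation, 2 mol Na2S2O3 reacts with 1 mol I2, so n(I2) = 0.001514 x 1/2 = 0.0007571 mol.
[I2] = 0.0007571 / 0.01260 L = 0.0601 M.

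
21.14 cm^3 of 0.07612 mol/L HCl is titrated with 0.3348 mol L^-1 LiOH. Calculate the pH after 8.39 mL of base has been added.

12.61

n(acid) = 0.07612 x 0.02114 = 0.001609 mol; n(LiOH) added = 0.3348 x 0.008390 = 0.002809 mol.
Base is in excess by 0.002809 - 0.001609 = 0.001200 mol in a total volume of 0.02953 L.
[OH^-] = 0.001200/0.02953 = 0.04063 M, so pOH = 1.39 and pH = 14.00 - 1.39 = 12.61.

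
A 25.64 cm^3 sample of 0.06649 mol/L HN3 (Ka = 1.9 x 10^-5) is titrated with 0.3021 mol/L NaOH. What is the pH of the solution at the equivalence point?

8.73

n(HN3) = 0.06649 x 0.02564 = 0.001705 mol; V(NaOH) at equivalence = 0.001705/0.3021 = 0.005643 L.
At equivalence all the acid is converted to N3-; total volume = 0.02564 + 0.005643 = 0.03128 L, so [N3-] = 0.001705/0.03128 = 0.05450 M.
Kb = Kw/Ka = 1.0e-14 / 1.9 x 10^-5 = 5.26e-10.
[OH^-] = sqrt(Kb x [N3-]) = sqrt(5.26e-10 x 0.05450) = 5.36e-6 M.
pOH = 5.27, so pH = 14.00 - 5.27 = 8.73.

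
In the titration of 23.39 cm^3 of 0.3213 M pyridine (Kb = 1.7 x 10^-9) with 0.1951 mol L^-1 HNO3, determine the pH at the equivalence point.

3.07

n(C5H5N) = 0.3213 x 0.02339 = 0.007515 mol; V(HNO3) at equivalence = 0.007515/0.1951 = 0.03852 L.
At equivalence the base is fully converted to C5H5NH+; total volume = 0.06191 L, so [C5H5NH+] = 0.007515/0.06191 = 0.1214 M.
Ka(C5H5NH+) = Kw/Kb = 1.0e-14 / 1.7 x 10^-9 = 5.88e-6.
[H^+] = sqrt(Ka x [C5H5NH+]) = sqrt(5.88e-6 x 0.1214) = 0.000845 M.
pH = -log(0.000845) = 3.07.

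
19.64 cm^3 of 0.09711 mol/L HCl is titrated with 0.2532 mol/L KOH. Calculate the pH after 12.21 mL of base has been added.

12.57

n(acid) = 0.09711 x 0.01964 = 0.001907 mol; n(KOH) added = 0.2532 x 0.01221 = 0.003092 mol.
Base is in excess by 0.003092 - 0.001907 = 0.001184 mol in a total volume of 0.03185 L.
[OH^-] = 0.001184/0.03185 = 0.03718 M, so pOH = 1.43 and pH = 14.00 - 1.43 = 12.57.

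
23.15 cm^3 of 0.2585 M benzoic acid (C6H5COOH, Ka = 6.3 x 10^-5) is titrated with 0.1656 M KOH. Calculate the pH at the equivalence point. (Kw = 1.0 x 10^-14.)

n(C6H5COOH) = 0.2585 x 0.02315 = 0.005984 mol; V(KOH) at equivalence = 0.005984/0.1656 = 0.03614 L.
At equivalence all the acid is converted to C6H5COO-; total volume = 0.02315 + 0.03614 = 0.05929 L, so [C6H5COO-] = 0.005984/0.05929 = 0.1009 M.
Kb = Kw/Ka = 1.0e-14 / 6.3 x 10^-5 = 1.59e-10.
[OH^-] = sqrt(Kb x [C6H5COO-]) = sqrt(1.59e-10 x 0.1009) = 4.00e-6 M.
pOH = 5.40, so pH = 14.00 - 5.40 = 8.60.

8.60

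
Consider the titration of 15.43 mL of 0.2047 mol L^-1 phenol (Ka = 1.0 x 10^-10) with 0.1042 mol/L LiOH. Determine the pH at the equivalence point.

n(C6H5OH) = 0.2047 x 0.01543 = 0.003159 mol; V(LiOH) at equivalence = 0.003159/0.1042 = 0.03031 L.
At equivalence all the acid is converted to C6H5O-; total volume = 0.01543 + 0.03031 = 0.04574 L, so [C6H5O-] = 0.003159/0.04574 = 0.06905 M.
Kb = Kw/Ka = 1.0e-14 / 1.0 x 10^-10 = 0.000100.
[OH^-] = sqrt(Kb x [C6H5O-]) = sqrt(0.000100 x 0.06905) = 0.00263 M.
pOH = 2.58, so pH = 14.00 - 2.58 = 11.42.

11.42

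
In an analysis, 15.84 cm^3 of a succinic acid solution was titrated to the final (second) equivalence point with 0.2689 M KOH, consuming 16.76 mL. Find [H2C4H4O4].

n(KOH) = 0.2689 x 0.01676 = 0.004507 mol.
At the final (second) equivalence point, 2 mol OH^- react per mol H2C4H4O4, so n(H2C4H4O4) = 0.004507 / 2 = 0.002253 mol.
[H2C4H4O4] = 0.002253 / 0.01584 L = 0.142 M.

0.142 M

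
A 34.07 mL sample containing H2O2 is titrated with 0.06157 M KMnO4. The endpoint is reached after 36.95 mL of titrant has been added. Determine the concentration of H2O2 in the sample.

0.167 M

n(KMnO4) = 0.06157 x 0.03695 = 0.002275 mol.
From the balanced equation, 2 mol KMnO4 reacts with 5 mol H2O2, so n(H2O2) = 0.002275 x 5/2 = 0.005688 mol.
[H2O2] = 0.005688 / 0.03407 L = 0.167 M.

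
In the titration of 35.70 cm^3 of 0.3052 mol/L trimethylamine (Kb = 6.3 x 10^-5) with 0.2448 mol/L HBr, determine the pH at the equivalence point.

5.33

n((CH3)3N) = 0.3052 x 0.03570 = 0.01090 mol; V(HBr) at equivalence = 0.01090/0.2448 = 0.04451 L.
At equivalence the base is fully converted to (CH3)3NH+; total volume = 0.08021 L, so [(CH3)3NH+] = 0.01090/0.08021 = 0.1358 M.
Ka((CH3)3NH+) = Kw/Kb = 1.0e-14 / 6.3 x 10^-5 = 1.59e-10.
[H^+] = sqrt(Ka x [(CH3)3NH+]) = sqrt(1.59e-10 x 0.1358) = 4.64e-6 M.
pH = -log(4.64e-6) = 5.33.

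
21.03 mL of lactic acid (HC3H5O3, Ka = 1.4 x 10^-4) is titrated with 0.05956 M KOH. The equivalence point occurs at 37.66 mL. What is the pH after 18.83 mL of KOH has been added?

18.83 mL is exactly half the equivalence volume (37.66/2), i.e. the half-equivalence point.
There, n(HA) = n(A^-), so pH = pKa = -log(1.4 x 10^-4) = 3.85.

3.85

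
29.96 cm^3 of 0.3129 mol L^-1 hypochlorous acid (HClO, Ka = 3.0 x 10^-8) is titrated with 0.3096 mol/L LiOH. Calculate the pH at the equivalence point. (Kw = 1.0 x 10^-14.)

n(HClO) = 0.3129 x 0.02996 = 0.009374 mol; V(LiOH) at equivalence = 0.009374/0.3096 = 0.03028 L.
At equivalence all the acid is converted to ClO-; total volume = 0.02996 + 0.03028 = 0.06024 L, so [ClO-] = 0.009374/0.06024 = 0.1556 M.
Kb = Kw/Ka = 1.0e-14 / 3.0 x 10^-8 = 3.33e-7.
[OH^-] = sqrt(Kb x [ClO-]) = sqrt(3.33e-7 x 0.1556) = 0.000228 M.
pOH = 3.64, so pH = 14.00 - 3.64 = 10.36.

10.36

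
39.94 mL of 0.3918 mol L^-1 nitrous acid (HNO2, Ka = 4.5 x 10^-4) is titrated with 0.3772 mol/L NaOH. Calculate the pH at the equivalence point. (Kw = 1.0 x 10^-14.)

n(HNO2) = 0.3918 x 0.03994 = 0.01565 mol; V(NaOH) at equivalence = 0.01565/0.3772 = 0.04149 L.
At equivalence all the acid is converted to NO2-; total volume = 0.03994 + 0.04149 = 0.08143 L, so [NO2-] = 0.01565/0.08143 = 0.1922 M.
Kb = Kw/Ka = 1.0e-14 / 4.5 x 10^-4 = 2.22e-11.
[OH^-] = sqrt(Kb x [NO2-]) = sqrt(2.22e-11 x 0.1922) = 2.07e-6 M.
pOH = 5.68, so pH = 14.00 - 5.68 = 8.32.

8.32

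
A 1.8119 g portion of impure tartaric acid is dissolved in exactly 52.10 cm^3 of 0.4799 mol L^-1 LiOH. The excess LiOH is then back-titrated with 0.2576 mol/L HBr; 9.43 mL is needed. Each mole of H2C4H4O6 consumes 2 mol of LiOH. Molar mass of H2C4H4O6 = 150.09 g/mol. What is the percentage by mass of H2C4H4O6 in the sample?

93.5%

Total n(LiOH) added = 0.4799 x 0.05210 = 0.02500 mol.
n(HBr) used = 0.2576 x 0.009430 = 0.002429 mol, which equals the excess n(LiOH).
So n(LiOH) consumed by the sample = 0.02500 - 0.002429 = 0.02257 mol.
n(H2C4H4O6) = 0.02257 / 2 = 0.01129 mol.
mass H2C4H4O6 = 0.01129 x 150.09 = 1.694 g, so %H2C4H4O6 = 1.694/1.8119 x 100 = 93.5%.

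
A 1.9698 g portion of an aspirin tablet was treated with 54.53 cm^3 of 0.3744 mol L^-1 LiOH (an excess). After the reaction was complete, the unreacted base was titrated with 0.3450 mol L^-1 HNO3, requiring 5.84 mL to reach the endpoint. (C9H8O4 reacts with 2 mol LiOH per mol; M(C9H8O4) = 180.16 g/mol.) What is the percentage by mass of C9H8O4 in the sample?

Total n(LiOH) added = 0.3744 x 0.05453 = 0.02042 mol.
n(HNO3) used = 0.3450 x 0.005840 = 0.002015 mol, which equals the excess n(LiOH).
So n(LiOH) consumed by the sample = 0.02042 - 0.002015 = 0.01840 mol.
n(C9H8O4) = 0.01840 / 2 = 0.009201 mol.
mass C9H8O4 = 0.009201 x 180.16 = 1.658 g, so %C9H8O4 = 1.658/1.9698 x 100 = 84.1%.

84.1%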